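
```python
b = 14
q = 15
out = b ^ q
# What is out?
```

Trace:
`b = 14` → b = 14
`q = 15` → q = 15
`out = b ^ q` → out = 1
So out = 1

Answer: 1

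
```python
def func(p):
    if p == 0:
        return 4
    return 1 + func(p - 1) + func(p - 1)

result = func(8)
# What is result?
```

func(p) = 1 + 2·func(p-1), func(0)=4. Closed form: (4+1)·2^8 - 1 = 1279.

Answer: 1279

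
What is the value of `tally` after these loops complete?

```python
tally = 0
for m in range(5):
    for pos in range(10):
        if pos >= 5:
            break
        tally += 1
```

Inner breaks at 5, outer runs 5 times
`tally` takes the values: 0 → 1 → 2 → 3 → 4 → 5 → 6 → 7 → 8 → 9 → 10 → 11 → 12 → 13 → 14 → 15 → 16 → 17 → 18 → 19 → 20 → 21 → 22 → 23 → 24 → 25

Answer: 25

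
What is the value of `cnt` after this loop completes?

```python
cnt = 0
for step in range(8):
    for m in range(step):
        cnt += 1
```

Triangle number: 0+1+2+...+7
`cnt` takes the values: 0 → 1 → 2 → 3 → 4 → 5 → 6 → 7 → 8 → 9 → 10 → 11 → 12 → 13 → 14 → 15 → 16 → 17 → 18 → 19 → 20 → 21 → 22 → 23 → 24 → 25 → 26 → 27 → 28

Answer: 28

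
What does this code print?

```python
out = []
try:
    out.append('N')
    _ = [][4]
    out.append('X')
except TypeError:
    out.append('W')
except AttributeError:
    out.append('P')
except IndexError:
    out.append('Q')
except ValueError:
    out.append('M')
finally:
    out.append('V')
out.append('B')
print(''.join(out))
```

Execution trace: 'N' (try body) → 'Q' (except IndexError) → 'V' (finally) → 'B' (after the try/except). Output: NQVB

Answer: NQVB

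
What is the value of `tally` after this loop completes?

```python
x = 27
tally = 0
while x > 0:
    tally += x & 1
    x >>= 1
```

Count set bits in 27 (binary: 0b11011)
`tally` takes the values: 0 → 1 → 2 → 3 → 4

Answer: 4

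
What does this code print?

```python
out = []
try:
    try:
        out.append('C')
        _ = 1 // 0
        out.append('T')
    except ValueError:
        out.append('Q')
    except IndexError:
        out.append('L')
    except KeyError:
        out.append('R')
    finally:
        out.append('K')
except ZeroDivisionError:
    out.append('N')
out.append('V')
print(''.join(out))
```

Execution trace: 'C' (try body) → 'K' (finally) → 'N' (outer except ZeroDivisionError) → 'V' (after the try/except). Output: CKNV

Answer: CKNV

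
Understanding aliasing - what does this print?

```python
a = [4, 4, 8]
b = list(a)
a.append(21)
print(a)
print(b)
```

Key concept: list() constructor creates copy.
Step by step:
`a = [4, 4, 8]` → a = [4, 4, 8]
`b = list(a)` → b = [4, 4, 8]
`a.append(21)` → a = [4, 4, 8, 21]
`print(a)` → prints [4, 4, 8, 21]
`print(b)` → prints [4, 4, 8]

Answer:
[4, 4, 8, 21]
[4, 4, 8]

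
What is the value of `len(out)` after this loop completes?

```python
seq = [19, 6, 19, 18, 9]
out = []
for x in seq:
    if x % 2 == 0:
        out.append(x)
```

Count even numbers in [19, 6, 19, 18, 9]
`out` takes the values: [] → [6] → [6, 18]
So `len(out)` = 2

Answer: 2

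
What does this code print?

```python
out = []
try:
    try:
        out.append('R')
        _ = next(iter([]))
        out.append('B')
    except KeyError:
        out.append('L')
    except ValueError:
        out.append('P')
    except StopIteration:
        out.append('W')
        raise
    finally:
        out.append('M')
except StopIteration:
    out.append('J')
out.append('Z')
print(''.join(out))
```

Execution trace: 'R' (inner try body) → 'W' (inner except StopIteration) → 'M' (inner finally) → 'J' (outer except StopIteration) → 'Z' (after the try/except). Output: RWMJZ

Answer: RWMJZ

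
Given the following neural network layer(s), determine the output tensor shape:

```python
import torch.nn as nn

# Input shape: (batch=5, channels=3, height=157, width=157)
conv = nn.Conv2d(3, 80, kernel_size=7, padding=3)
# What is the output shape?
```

Input: (5, 3, 157, 157) -> Output: (5, 80, 157, 157)

Answer: (5, 80, 157, 157)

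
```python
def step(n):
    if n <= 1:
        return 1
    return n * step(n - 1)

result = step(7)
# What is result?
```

step(7) = 7 * 6 * 5 * 4 * 3 * 2 * 1 = 5040

Answer: 5040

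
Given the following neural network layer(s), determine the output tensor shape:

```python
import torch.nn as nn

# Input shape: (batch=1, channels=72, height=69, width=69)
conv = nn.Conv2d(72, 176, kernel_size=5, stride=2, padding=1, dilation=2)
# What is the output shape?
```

Input: (1, 72, 69, 69) -> Output: (1, 176, 32, 32)

Answer: (1, 176, 32, 32)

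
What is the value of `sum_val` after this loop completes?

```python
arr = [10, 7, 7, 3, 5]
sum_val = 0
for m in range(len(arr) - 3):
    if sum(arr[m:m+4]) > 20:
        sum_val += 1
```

Count windows with sum > 20
`sum_val` takes the values: 0 → 1 → 2

Answer: 2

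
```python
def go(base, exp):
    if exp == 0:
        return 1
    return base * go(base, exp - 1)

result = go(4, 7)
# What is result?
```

go(4, 7) = 4 * 4 * 4 * 4 * 4 * 4 * 4 = 16384

Answer: 16384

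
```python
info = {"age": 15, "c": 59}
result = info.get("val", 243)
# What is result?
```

Trace:
`info = {"age": 15, "c": 59}` → info = {'age': 15, 'c': 59}
`result = info.get("val", 243)` → result = 243
So result = 243

Answer: 243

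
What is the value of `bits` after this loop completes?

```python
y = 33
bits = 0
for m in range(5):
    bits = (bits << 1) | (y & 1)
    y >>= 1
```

Reverse lowest 5 bits of 33
`bits` takes the values: 0 → 1 → 2 → 4 → 8 → 16

Answer: 16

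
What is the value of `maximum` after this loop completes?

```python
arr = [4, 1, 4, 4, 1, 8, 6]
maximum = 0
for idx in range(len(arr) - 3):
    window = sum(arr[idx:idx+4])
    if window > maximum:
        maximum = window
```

Max sum of 4-element window in [4, 1, 4, 4, 1, 8, 6]
`maximum` takes the values: 0 → 13 → 17 → 19

Answer: 19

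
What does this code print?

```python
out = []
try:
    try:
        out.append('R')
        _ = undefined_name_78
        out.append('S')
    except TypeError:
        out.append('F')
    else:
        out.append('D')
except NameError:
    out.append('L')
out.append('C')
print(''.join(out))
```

Execution trace: 'R' (try body) → 'L' (outer except NameError) → 'C' (after the try/except). Output: RLC

Answer: RLC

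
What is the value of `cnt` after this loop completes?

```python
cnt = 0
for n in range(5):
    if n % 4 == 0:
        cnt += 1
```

Count numbers divisible by 4 in range(5)
`cnt` takes the values: 0 → 1 → 2

Answer: 2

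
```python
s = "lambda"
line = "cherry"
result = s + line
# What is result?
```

Trace:
`s = "lambda"` → s = 'lambda'
`line = "cherry"` → line = 'cherry'
`result = s + line` → result = 'lambdacherry'
So result = 'lambdacherry'

Answer: 'lambdacherry'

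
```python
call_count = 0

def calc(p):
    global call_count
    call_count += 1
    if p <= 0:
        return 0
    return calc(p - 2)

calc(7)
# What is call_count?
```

Linear recursion stepping by 2: 5 calls from p=7 down to ≤0.

Answer: 5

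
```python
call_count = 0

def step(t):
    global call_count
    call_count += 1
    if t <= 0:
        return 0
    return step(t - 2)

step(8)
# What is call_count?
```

Linear recursion stepping by 2: 5 calls from t=8 down to ≤0.

Answer: 5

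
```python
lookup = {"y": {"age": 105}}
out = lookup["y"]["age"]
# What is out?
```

Trace:
`lookup = {"y": {"age": 105}}` → lookup = {'y': {'age': 105}}
`out = lookup["y"]["age"]` → out = 105
So out = 105

Answer: 105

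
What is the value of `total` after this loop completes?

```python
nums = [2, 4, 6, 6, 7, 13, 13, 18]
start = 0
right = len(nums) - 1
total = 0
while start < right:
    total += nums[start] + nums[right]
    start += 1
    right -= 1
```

Sum of pairs from ends
`total` takes the values: 0 → 20 → 37 → 56 → 69

Answer: 69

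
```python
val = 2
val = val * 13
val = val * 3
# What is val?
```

Trace:
`val = 2` → val = 2
`val = val * 13` → val = 26
`val = val * 3` → val = 78
So val = 78

Answer: 78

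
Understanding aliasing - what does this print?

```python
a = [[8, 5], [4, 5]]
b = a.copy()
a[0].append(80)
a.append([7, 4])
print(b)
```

Key concept: shallow copy with nested lists.
Step by step:
`a = [[8, 5], [4, 5]]` → a = [[8, 5], [4, 5]]
`b = a.copy()` → b = [[8, 5], [4, 5]]
`a[0].append(80)` → a = [[8, 5, 80], [4, 5]]; b = [[8, 5, 80], [4, 5]]
`a.append([7, 4])` → a = [[8, 5, 80], [4, 5], [7, 4]]
`print(b)` → prints [[8, 5, 80], [4, 5]]

Answer: [[8, 5, 80], [4, 5]]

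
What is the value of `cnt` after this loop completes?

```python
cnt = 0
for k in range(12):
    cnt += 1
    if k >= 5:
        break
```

Loop breaks when k reaches 5, cnt is 6
`cnt` takes the values: 0 → 1 → 2 → 3 → 4 → 5 → 6

Answer: 6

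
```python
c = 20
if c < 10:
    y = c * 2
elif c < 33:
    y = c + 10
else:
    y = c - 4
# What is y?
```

Trace:
`c = 20` → c = 20
`if c < 10: ...` → c < 10 is False, c < 33 is True → y = 30
So y = 30

Answer: 30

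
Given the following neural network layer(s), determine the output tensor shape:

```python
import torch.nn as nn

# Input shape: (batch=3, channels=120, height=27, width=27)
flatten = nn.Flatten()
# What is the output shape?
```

Input: (3, 120, 27, 27) -> Output: (3, 87480)

Answer: (3, 87480)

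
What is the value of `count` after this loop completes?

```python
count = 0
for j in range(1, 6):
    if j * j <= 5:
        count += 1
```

Count numbers where j² ≤ 5
`count` takes the values: 0 → 1 → 2

Answer: 2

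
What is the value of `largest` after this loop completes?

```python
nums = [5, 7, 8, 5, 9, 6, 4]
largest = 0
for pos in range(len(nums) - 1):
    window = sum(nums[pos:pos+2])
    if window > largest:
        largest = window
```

Max sum of 2-element window in [5, 7, 8, 5, 9, 6, 4]
`largest` takes the values: 0 → 12 → 15

Answer: 15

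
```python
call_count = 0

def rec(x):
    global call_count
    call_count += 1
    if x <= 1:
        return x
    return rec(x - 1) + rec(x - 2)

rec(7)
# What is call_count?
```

Calls(x) = 1 + Calls(x-1) + Calls(x-2); Calls(0)=Calls(1)=1. For x=7 this gives 41.

Answer: 41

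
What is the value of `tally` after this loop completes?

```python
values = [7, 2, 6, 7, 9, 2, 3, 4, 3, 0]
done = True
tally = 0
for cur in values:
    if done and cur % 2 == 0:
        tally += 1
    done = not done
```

Count even values at even positions
`tally` takes the values: 0 → 1

Answer: 1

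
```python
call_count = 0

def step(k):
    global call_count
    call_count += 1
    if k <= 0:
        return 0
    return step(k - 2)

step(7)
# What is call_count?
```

Linear recursion stepping by 2: 5 calls from k=7 down to ≤0.

Answer: 5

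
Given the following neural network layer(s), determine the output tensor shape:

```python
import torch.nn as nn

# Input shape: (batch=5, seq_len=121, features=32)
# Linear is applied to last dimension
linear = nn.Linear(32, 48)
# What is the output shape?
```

Input: (5, 121, 32) -> Output: (5, 121, 48)

Answer: (5, 121, 48)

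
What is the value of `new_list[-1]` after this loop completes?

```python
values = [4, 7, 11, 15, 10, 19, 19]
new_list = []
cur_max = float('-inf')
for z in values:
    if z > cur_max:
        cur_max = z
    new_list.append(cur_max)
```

Running max ends at 19
`new_list` takes the values: [] → [4] → [4, 7] → [4, 7, 11] → [4, 7, 11, 15] → [4, 7, 11, 15, 15] → [4, 7, 11, 15, 15, 19] → [4, 7, 11, 15, 15, 19, 19]
So `new_list[-1]` = 19

Answer: 19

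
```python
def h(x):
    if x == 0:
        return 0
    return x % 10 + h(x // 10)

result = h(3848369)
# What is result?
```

Sum of digits of 3848369: 9 + 6 + 3 + 8 + 4 + 8 + 3 = 41

Answer: 41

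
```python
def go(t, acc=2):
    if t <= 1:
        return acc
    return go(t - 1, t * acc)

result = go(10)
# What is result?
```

Accumulator trace (n, acc): (10, 2) -> (9, 20) -> (8, 180) -> (7, 1440) -> (6, 10080) -> (5, 60480) -> (4, 302400) -> (3, 1209600) -> (2, 3628800) -> (1, 7257600) -> return 7257600

Answer: 7257600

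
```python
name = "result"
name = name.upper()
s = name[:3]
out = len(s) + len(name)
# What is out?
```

Trace:
`name = "result"` → name = 'result'
`name = name.upper()` → name = 'RESULT'
`s = name[:3]` → s = 'RES'
`out = len(s) + len(name)` → out = 9
So out = 9

Answer: 9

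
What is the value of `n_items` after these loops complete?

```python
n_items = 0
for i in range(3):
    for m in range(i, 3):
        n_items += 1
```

Upper triangle: 3 + 2 + ... + 1
`n_items` takes the values: 0 → 1 → 2 → 3 → 4 → 5 → 6

Answer: 6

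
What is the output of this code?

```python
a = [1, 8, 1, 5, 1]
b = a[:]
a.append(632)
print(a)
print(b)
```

Key concept: slice [:] creates copy.
Step by step:
`a = [1, 8, 1, 5, 1]` → a = [1, 8, 1, 5, 1]
`b = a[:]` → b = [1, 8, 1, 5, 1]
`a.append(632)` → a = [1, 8, 1, 5, 1, 632]
`print(a)` → prints [1, 8, 1, 5, 1, 632]
`print(b)` → prints [1, 8, 1, 5, 1]

Answer:
[1, 8, 1, 5, 1, 632]
[1, 8, 1, 5, 1]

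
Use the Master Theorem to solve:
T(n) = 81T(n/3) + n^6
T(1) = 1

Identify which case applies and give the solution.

a=81, b=3, f(n)=n^6. log_3(81) = 4. Since c=6 > 4 and the regularity condition holds (81(n/3)^6 = (81/3^6)n^6 with 81/3^6 < 1), Case 3 applies: T(n) = Θ(f(n)) = O(n^6).

Answer: O(n^6) - Case 3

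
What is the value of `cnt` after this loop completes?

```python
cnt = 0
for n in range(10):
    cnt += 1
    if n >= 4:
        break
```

Loop breaks when n reaches 4, cnt is 5
`cnt` takes the values: 0 → 1 → 2 → 3 → 4 → 5

Answer: 5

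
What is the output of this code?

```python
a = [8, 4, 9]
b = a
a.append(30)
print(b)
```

Key concept: basic list aliasing.
Step by step:
`a = [8, 4, 9]` → a = [8, 4, 9]
`b = a` → b = [8, 4, 9] (same object as a)
`a.append(30)` → a = [8, 4, 9, 30] (same object as b); b = [8, 4, 9, 30] (same object as a)
`print(b)` → prints [8, 4, 9, 30]

Answer: [8, 4, 9, 30]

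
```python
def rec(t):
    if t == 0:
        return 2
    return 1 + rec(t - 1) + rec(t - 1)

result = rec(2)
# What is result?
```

rec(t) = 1 + 2·rec(t-1), rec(0)=2. Closed form: (2+1)·2^2 - 1 = 11.

Answer: 11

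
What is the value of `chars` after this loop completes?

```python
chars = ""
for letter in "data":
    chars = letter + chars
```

Reverse 'data'
`chars` takes the values: "" → "d" → "ad" → "tad" → "atad"

Answer: "atad"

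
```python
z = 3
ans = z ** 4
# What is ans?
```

Trace:
`z = 3` → z = 3
`ans = z ** 4` → ans = 81
So ans = 81

Answer: 81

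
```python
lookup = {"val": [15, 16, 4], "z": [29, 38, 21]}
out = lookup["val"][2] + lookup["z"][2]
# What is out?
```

Trace:
`lookup = {"val": [15, 16, 4], "z": [29, 38, 21]}` → lookup = {'val': [15, 16, 4], 'z': [29, 38, 21]}
`out = lookup["val"][2] + lookup["z"][2]` → out = 25
So out = 25

Answer: 25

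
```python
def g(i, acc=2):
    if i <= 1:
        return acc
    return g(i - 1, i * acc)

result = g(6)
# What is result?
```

Accumulator trace (n, acc): (6, 2) -> (5, 12) -> (4, 60) -> (3, 240) -> (2, 720) -> (1, 1440) -> return 1440

Answer: 1440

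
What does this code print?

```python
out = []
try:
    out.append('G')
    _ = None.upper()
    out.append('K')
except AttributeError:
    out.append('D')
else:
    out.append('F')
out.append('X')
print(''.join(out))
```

Execution trace: 'G' (try body) → 'D' (except AttributeError) → 'X' (after the try/except). Output: GDX

Answer: GDX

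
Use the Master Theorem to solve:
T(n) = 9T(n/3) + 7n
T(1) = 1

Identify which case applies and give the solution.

a=9, b=3, f(n)=7n. log_3(9) = 2. Since c=1 < 2, Case 1 applies: T(n) = Θ(n^log_b(a)) = O(n^2).

Answer: O(n^2) - Case 1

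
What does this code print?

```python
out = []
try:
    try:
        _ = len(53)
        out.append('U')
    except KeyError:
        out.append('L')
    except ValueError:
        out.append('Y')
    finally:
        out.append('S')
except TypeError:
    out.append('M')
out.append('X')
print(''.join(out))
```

Execution trace: 'S' (finally) → 'M' (outer except TypeError) → 'X' (after the try/except). Output: SMX

Answer: SMX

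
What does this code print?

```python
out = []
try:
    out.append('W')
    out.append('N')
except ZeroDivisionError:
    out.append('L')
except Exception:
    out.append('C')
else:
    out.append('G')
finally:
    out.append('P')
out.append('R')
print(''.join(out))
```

Execution trace: 'W' (try body) → 'N' (try body, no exception) → 'G' (else) → 'P' (finally) → 'R' (after the try/except). Output: WNGPR

Answer: WNGPR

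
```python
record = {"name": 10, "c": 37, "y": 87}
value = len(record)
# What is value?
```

Trace:
`record = {"name": 10, "c": 37, "y": 87}` → record = {'name': 10, 'c': 37, 'y': 87}
`value = len(record)` → value = 3
So value = 3

Answer: 3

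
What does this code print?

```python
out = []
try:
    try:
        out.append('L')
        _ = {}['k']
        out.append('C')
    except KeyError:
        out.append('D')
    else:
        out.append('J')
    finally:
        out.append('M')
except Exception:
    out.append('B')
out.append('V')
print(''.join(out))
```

Execution trace: 'L' (inner try body) → 'D' (inner except KeyError) → 'M' (inner finally) → 'V' (after the try/except). Output: LDMV

Answer: LDMV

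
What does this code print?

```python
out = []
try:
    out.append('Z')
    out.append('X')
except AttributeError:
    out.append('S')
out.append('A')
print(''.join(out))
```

Execution trace: 'Z' (try body) → 'X' (try body, no exception) → 'A' (after the try/except). Output: ZXA

Answer: ZXA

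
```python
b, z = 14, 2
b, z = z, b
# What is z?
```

Trace:
`b, z = 14, 2` → b = 14; z = 2
`b, z = z, b` → b = 2; z = 14
So z = 14

Answer: 14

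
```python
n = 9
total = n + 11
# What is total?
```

Trace:
`n = 9` → n = 9
`total = n + 11` → total = 20
So total = 20

Answer: 20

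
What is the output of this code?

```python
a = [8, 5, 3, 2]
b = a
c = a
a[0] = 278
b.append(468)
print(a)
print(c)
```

Key concept: multiple aliases.
Step by step:
`a = [8, 5, 3, 2]` → a = [8, 5, 3, 2]
`b = a` → b = [8, 5, 3, 2] (same object as a)
`c = a` → c = [8, 5, 3, 2] (same object as a, b)
`a[0] = 278` → a = [278, 5, 3, 2] (same object as b, c); b = [278, 5, 3, 2] (same object as a, c); c = [278, 5, 3, 2] (same object as a, b)
`b.append(468)` → a = [278, 5, 3, 2, 468] (same object as b, c); b = [278, 5, 3, 2, 468] (same object as a, c); c = [278, 5, 3, 2, 468] (same object as a, b)
`print(a)` → prints [278, 5, 3, 2, 468]
`print(c)` → prints [278, 5, 3, 2, 468]

Answer:
[278, 5, 3, 2, 468]
[278, 5, 3, 2, 468]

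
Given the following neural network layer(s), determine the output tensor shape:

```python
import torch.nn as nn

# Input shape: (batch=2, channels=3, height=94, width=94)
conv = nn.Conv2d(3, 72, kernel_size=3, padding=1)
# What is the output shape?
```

Input: (2, 3, 94, 94) -> Output: (2, 72, 94, 94)

Answer: (2, 72, 94, 94)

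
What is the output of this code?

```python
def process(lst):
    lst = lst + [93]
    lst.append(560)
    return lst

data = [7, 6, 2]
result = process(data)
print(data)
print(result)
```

Key concept: rebinding parameter vs mutation.
Step by step:
`data = [7, 6, 2]` → data = [7, 6, 2]
`result = process(data)` → result = [7, 6, 2, 93, 560]
`print(data)` → prints [7, 6, 2]
`print(result)` → prints [7, 6, 2, 93, 560]

Answer:
[7, 6, 2]
[7, 6, 2, 93, 560]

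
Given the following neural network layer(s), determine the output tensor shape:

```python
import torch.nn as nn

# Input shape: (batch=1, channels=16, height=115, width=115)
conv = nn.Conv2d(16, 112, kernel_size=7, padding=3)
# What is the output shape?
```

Input: (1, 16, 115, 115) -> Output: (1, 112, 115, 115)

Answer: (1, 112, 115, 115)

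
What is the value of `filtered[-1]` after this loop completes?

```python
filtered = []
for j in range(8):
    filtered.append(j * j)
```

Last element of squares 0 to 7
`filtered` takes the values: [] → [0] → [0, 1] → [0, 1, 4] → [0, 1, 4, 9] → [0, 1, 4, 9, 16] → [0, 1, 4, 9, 16, 25] → [0, 1, 4, 9, 16, 25, 36] → [0, 1, 4, 9, 16, 25, 36, 49]
So `filtered[-1]` = 49

Answer: 49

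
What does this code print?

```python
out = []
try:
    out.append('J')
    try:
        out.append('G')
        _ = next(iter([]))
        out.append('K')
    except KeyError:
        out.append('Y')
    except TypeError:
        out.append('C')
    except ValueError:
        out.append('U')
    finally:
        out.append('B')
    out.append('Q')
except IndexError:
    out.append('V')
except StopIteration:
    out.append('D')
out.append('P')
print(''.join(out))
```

Execution trace: 'J' (try body) → 'G' (inner try body) → 'B' (inner finally) → 'D' (except StopIteration) → 'P' (after the try/except). Output: JGBDP

Answer: JGBDP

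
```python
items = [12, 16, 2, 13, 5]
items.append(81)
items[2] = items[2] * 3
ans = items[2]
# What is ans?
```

Trace:
`items = [12, 16, 2, 13, 5]` → items = [12, 16, 2, 13, 5]
`items.append(81)` → items = [12, 16, 2, 13, 5, 81]
`items[2] = items[2] * 3` → items = [12, 16, 6, 13, 5, 81]
`ans = items[2]` → ans = 6
So ans = 6

Answer: 6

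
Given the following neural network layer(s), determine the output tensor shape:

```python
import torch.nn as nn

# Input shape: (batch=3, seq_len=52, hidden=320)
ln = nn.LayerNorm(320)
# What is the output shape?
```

Input: (3, 52, 320) -> Output: (3, 52, 320)

Answer: (3, 52, 320)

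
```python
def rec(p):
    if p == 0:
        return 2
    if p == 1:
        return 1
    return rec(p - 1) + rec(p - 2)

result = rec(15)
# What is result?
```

Build up from base cases: rec(0)=2, rec(1)=1, rec(2)=3, rec(3)=4, rec(4)=7, rec(5)=11, rec(6)=18, ..., rec(15)=1364

Answer: 1364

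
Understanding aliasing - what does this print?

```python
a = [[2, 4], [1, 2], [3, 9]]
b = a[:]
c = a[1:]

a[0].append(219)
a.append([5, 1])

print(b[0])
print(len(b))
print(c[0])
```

Key concept: slice with nested mutation.
Step by step:
`a = [[2, 4], [1, 2], [3, 9]]` → a = [[2, 4], [1, 2], [3, 9]]
`b = a[:]` → b = [[2, 4], [1, 2], [3, 9]]
`c = a[1:]` → c = [[1, 2], [3, 9]]
`a[0].append(219)` → a = [[2, 4, 219], [1, 2], [3, 9]]; b = [[2, 4, 219], [1, 2], [3, 9]]
`a.append([5, 1])` → a = [[2, 4, 219], [1, 2], [3, 9], [5, 1]]
`print(b[0])` → prints [2, 4, 219]
`print(len(b))` → prints 3
`print(c[0])` → prints [1, 2]

Answer:
[2, 4, 219]
3
[1, 2]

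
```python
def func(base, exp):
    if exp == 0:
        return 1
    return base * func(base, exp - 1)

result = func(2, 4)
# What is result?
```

func(2, 4) = 2 * 2 * 2 * 2 = 16

Answer: 16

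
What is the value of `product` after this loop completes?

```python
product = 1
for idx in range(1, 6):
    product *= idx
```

5! = 120
`product` takes the values: 1 → 2 → 6 → 24 → 120

Answer: 120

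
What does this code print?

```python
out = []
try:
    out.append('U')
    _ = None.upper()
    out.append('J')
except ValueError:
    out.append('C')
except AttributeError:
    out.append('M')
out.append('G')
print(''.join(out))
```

Execution trace: 'U' (try body) → 'M' (except AttributeError) → 'G' (after the try/except). Output: UMG

Answer: UMG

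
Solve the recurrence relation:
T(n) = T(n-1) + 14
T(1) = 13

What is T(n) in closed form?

Unrolling: T(n) = T(1) + 14·(n-1) = 13 + 14(n-1) = 14n - 1.

Answer: T(n) = 14n - 1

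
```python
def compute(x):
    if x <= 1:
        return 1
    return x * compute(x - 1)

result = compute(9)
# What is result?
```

compute(9) = 9 * 8 * 7 * 6 * 5 * 4 * 3 * 2 * 1 = 362880

Answer: 362880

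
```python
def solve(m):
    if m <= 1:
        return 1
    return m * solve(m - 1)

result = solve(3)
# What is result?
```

solve(3) = 3 * 2 * 1 = 6

Answer: 6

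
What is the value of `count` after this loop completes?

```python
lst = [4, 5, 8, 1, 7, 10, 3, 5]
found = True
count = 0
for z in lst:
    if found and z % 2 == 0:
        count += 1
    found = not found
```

Count even values at even positions
`count` takes the values: 0 → 1 → 2

Answer: 2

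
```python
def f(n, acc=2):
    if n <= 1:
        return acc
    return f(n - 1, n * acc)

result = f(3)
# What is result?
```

Accumulator trace (n, acc): (3, 2) -> (2, 6) -> (1, 12) -> return 12

Answer: 12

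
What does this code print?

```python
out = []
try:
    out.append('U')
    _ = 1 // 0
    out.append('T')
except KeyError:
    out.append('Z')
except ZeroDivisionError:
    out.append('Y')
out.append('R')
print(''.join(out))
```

Execution trace: 'U' (try body) → 'Y' (except ZeroDivisionError) → 'R' (after the try/except). Output: UYR

Answer: UYR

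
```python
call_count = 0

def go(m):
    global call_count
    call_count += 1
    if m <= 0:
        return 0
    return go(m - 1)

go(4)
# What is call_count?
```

Linear recursion stepping by 1: 5 calls from m=4 down to ≤0.

Answer: 5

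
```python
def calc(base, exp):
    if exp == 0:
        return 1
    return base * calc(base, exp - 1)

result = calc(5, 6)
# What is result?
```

calc(5, 6) = 5 * 5 * 5 * 5 * 5 * 5 = 15625

Answer: 15625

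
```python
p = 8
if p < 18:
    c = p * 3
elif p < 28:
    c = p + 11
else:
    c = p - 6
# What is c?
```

Trace:
`p = 8` → p = 8
`if p < 18: ...` → p < 18 is True → c = 24
So c = 24

Answer: 24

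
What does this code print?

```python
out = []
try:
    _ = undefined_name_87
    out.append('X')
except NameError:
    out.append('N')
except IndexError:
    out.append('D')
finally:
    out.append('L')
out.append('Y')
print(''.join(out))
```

Execution trace: 'N' (except NameError) → 'L' (finally) → 'Y' (after the try/except). Output: NLY

Answer: NLY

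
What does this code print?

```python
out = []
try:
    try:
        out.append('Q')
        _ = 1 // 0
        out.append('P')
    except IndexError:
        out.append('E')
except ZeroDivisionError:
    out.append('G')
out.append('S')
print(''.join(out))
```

Execution trace: 'Q' (try body) → 'G' (outer except ZeroDivisionError) → 'S' (after the try/except). Output: QGS

Answer: QGS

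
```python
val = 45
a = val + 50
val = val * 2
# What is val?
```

Trace:
`val = 45` → val = 45
`a = val + 50` → a = 95
`val = val * 2` → val = 90
So val = 90

Answer: 90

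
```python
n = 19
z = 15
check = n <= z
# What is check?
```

Trace:
`n = 19` → n = 19
`z = 15` → z = 15
`check = n <= z` → check = False
So check = False

Answer: False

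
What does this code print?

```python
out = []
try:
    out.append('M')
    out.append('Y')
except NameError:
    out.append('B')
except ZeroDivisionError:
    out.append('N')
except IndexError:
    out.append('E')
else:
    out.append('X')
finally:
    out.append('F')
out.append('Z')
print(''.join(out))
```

Execution trace: 'M' (try body) → 'Y' (try body, no exception) → 'X' (else) → 'F' (finally) → 'Z' (after the try/except). Output: MYXFZ

Answer: MYXFZ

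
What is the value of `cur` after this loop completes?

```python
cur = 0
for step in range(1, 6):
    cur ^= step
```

XOR of 1 to 5
`cur` takes the values: 0 → 1 → 3 → 0 → 4 → 1

Answer: 1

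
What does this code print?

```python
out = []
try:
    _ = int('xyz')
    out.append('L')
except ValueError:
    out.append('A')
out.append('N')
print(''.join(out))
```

Execution trace: 'A' (except ValueError) → 'N' (after the try/except). Output: AN

Answer: AN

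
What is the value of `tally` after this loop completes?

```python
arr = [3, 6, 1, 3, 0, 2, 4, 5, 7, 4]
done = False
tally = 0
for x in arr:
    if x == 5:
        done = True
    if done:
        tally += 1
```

Count elements after first 5 in [3, 6, 1, 3, 0, 2, 4, 5, 7, 4]
`tally` takes the values: 0 → 1 → 2 → 3

Answer: 3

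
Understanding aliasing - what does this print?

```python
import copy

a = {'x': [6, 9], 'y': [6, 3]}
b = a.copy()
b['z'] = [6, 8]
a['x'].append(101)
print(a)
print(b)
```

Key concept: shallow copy of dict with mutable values.
Step by step:
`a = {'x': [6, 9], 'y': [6, 3]}` → a = {'x': [6, 9], 'y': [6, 3]}
`b = a.copy()` → b = {'x': [6, 9], 'y': [6, 3]}
`b['z'] = [6, 8]` → b = {'x': [6, 9], 'y': [6, 3], 'z': [6, 8]}
`a['x'].append(101)` → a = {'x': [6, 9, 101], 'y': [6, 3]}; b = {'x': [6, 9, 101], 'y': [6, 3], 'z': [6, 8]}
`print(a)` → prints {'x': [6, 9, 101], 'y': [6, 3]}
`print(b)` → prints {'x': [6, 9, 101], 'y': [6, 3], 'z': [6, 8]}

Answer:
{'x': [6, 9, 101], 'y': [6, 3]}
{'x': [6, 9, 101], 'y': [6, 3], 'z': [6, 8]}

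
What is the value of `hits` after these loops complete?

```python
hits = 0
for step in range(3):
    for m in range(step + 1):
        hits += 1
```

Triangle: 1 + 2 + ... + 3
`hits` takes the values: 0 → 1 → 2 → 3 → 4 → 5 → 6

Answer: 6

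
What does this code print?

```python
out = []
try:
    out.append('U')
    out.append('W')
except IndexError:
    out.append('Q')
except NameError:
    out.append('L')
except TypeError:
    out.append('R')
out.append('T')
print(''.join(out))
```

Execution trace: 'U' (try body) → 'W' (try body, no exception) → 'T' (after the try/except). Output: UWT

Answer: UWT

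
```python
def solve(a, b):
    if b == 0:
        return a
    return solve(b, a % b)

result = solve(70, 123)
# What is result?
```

solve(70, 123) -> solve(123, 70) -> solve(70, 53) -> solve(53, 17) -> solve(17, 2) -> solve(2, 1) -> solve(1, 0) -> 1

Answer: 1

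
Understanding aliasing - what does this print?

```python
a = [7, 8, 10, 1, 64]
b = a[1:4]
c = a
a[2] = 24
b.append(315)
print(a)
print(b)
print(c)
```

Key concept: slice vs alias.
Step by step:
`a = [7, 8, 10, 1, 64]` → a = [7, 8, 10, 1, 64]
`b = a[1:4]` → b = [8, 10, 1]
`c = a` → c = [7, 8, 10, 1, 64] (same object as a)
`a[2] = 24` → a = [7, 8, 24, 1, 64] (same object as c); c = [7, 8, 24, 1, 64] (same object as a)
`b.append(315)` → b = [8, 10, 1, 315]
`print(a)` → prints [7, 8, 24, 1, 64]
`print(b)` → prints [8, 10, 1, 315]
`print(c)` → prints [7, 8, 24, 1, 64]

Answer:
[7, 8, 24, 1, 64]
[8, 10, 1, 315]
[7, 8, 24, 1, 64]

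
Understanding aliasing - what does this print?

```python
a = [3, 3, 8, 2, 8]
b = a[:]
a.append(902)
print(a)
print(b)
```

Key concept: slice [:] creates copy.
Step by step:
`a = [3, 3, 8, 2, 8]` → a = [3, 3, 8, 2, 8]
`b = a[:]` → b = [3, 3, 8, 2, 8]
`a.append(902)` → a = [3, 3, 8, 2, 8, 902]
`print(a)` → prints [3, 3, 8, 2, 8, 902]
`print(b)` → prints [3, 3, 8, 2, 8]

Answer:
[3, 3, 8, 2, 8, 902]
[3, 3, 8, 2, 8]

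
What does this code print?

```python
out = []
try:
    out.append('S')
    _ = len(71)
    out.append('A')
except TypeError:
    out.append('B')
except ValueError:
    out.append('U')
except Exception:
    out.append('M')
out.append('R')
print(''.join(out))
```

Execution trace: 'S' (try body) → 'B' (except TypeError) → 'R' (after the try/except). Output: SBR

Answer: SBR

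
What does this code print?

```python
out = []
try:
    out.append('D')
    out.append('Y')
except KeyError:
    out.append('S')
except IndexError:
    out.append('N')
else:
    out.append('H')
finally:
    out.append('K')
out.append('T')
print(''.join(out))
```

Execution trace: 'D' (try body) → 'Y' (try body, no exception) → 'H' (else) → 'K' (finally) → 'T' (after the try/except). Output: DYHKT

Answer: DYHKT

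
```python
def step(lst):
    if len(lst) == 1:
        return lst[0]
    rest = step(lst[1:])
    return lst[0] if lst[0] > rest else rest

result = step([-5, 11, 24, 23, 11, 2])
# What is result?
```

Recursive max over [-5, 11, 24, 23, 11, 2] = 24

Answer: 24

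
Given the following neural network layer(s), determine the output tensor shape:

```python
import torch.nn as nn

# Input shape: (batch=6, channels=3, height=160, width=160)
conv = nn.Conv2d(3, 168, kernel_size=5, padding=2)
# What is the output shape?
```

Input: (6, 3, 160, 160) -> Output: (6, 168, 160, 160)

Answer: (6, 168, 160, 160)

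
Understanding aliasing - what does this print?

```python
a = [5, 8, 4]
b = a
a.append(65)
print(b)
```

Key concept: basic list aliasing.
Step by step:
`a = [5, 8, 4]` → a = [5, 8, 4]
`b = a` → b = [5, 8, 4] (same object as a)
`a.append(65)` → a = [5, 8, 4, 65] (same object as b); b = [5, 8, 4, 65] (same object as a)
`print(b)` → prints [5, 8, 4, 65]

Answer: [5, 8, 4, 65]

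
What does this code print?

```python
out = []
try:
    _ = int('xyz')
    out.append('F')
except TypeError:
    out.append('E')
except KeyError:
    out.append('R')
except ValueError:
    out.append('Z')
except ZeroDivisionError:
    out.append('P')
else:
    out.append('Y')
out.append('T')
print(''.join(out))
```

Execution trace: 'Z' (except ValueError) → 'T' (after the try/except). Output: ZT

Answer: ZT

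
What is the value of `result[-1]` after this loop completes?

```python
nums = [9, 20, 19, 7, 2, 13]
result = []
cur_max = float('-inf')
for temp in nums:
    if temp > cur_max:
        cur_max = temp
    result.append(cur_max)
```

Running max ends at 20
`result` takes the values: [] → [9] → [9, 20] → [9, 20, 20] → [9, 20, 20, 20] → [9, 20, 20, 20, 20] → [9, 20, 20, 20, 20, 20]
So `result[-1]` = 20

Answer: 20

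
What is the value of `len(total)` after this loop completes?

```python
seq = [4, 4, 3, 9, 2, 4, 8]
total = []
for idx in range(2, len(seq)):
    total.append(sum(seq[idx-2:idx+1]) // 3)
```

Number of 3-element averages
`total` takes the values: [] → [3] → [3, 5] → [3, 5, 4] → [3, 5, 4, 5] → [3, 5, 4, 5, 4]
So `len(total)` = 5

Answer: 5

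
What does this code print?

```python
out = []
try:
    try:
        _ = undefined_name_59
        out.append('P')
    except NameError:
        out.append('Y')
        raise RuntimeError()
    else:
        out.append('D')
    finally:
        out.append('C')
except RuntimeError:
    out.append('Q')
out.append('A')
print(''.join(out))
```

Execution trace: 'Y' (inner except NameError) → 'C' (inner finally) → 'Q' (outer except RuntimeError) → 'A' (after the try/except). Output: YCQA

Answer: YCQA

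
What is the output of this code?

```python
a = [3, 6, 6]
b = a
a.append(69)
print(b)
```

Key concept: basic list aliasing.
Step by step:
`a = [3, 6, 6]` → a = [3, 6, 6]
`b = a` → b = [3, 6, 6] (same object as a)
`a.append(69)` → a = [3, 6, 6, 69] (same object as b); b = [3, 6, 6, 69] (same object as a)
`print(b)` → prints [3, 6, 6, 69]

Answer: [3, 6, 6, 69]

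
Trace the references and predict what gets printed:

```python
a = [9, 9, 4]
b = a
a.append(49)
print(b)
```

Key concept: basic list aliasing.
Step by step:
`a = [9, 9, 4]` → a = [9, 9, 4]
`b = a` → b = [9, 9, 4] (same object as a)
`a.append(49)` → a = [9, 9, 4, 49] (same object as b); b = [9, 9, 4, 49] (same object as a)
`print(b)` → prints [9, 9, 4, 49]

Answer: [9, 9, 4, 49]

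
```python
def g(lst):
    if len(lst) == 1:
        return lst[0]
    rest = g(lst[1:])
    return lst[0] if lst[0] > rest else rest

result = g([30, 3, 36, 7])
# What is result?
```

Recursive max over [30, 3, 36, 7] = 36

Answer: 36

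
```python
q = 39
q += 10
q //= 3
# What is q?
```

Trace:
`q = 39` → q = 39
`q += 10` → q = 49
`q //= 3` → q = 16
So q = 16

Answer: 16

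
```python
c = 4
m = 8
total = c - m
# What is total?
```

Trace:
`c = 4` → c = 4
`m = 8` → m = 8
`total = c - m` → total = -4
So total = -4

Answer: -4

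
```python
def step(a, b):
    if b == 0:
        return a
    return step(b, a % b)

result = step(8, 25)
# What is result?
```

step(8, 25) -> step(25, 8) -> step(8, 1) -> step(1, 0) -> 1

Answer: 1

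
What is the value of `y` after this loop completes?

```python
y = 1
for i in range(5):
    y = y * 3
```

Multiply by 3, 5 times: 1 * 3^5 = 243
`y` takes the values: 1 → 3 → 9 → 27 → 81 → 243

Answer: 243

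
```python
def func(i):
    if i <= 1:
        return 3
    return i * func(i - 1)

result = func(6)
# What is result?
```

func(6) = 6 * 5 * 4 * 3 * 2 * 3 = 2160

Answer: 2160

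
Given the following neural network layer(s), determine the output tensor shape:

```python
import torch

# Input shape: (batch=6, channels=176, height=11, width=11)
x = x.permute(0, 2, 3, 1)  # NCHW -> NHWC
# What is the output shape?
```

Input: (6, 176, 11, 11) -> Output: (6, 11, 11, 176)

Answer: (6, 11, 11, 176)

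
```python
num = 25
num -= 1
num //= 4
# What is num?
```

Trace:
`num = 25` → num = 25
`num -= 1` → num = 24
`num //= 4` → num = 6
So num = 6

Answer: 6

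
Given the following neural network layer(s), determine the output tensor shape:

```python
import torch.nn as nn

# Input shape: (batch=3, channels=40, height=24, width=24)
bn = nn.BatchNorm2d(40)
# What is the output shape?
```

Input: (3, 40, 24, 24) -> Output: (3, 40, 24, 24)

Answer: (3, 40, 24, 24)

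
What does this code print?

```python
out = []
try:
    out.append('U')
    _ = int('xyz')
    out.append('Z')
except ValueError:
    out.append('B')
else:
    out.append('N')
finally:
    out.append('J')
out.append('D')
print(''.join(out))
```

Execution trace: 'U' (try body) → 'B' (except ValueError) → 'J' (finally) → 'D' (after the try/except). Output: UBJD

Answer: UBJD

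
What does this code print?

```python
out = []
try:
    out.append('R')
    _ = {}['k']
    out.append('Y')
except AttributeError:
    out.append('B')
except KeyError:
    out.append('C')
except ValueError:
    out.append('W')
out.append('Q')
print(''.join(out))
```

Execution trace: 'R' (try body) → 'C' (except KeyError) → 'Q' (after the try/except). Output: RCQ

Answer: RCQ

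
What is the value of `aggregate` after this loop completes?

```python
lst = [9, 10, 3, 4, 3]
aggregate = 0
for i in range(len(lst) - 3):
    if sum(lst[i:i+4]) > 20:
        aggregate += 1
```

Count windows with sum > 20
`aggregate` takes the values: 0 → 1

Answer: 1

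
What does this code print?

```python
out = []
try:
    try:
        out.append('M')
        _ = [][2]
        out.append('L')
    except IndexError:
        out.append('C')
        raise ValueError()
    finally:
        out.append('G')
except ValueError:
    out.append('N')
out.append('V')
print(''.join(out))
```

Execution trace: 'M' (inner try body) → 'C' (inner except IndexError) → 'G' (inner finally) → 'N' (outer except ValueError) → 'V' (after the try/except). Output: MCGNV

Answer: MCGNV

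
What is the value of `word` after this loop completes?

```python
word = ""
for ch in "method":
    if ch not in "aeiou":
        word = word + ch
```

Remove vowels from 'method'
`word` takes the values: "" → "m" → "mt" → "mth" → "mthd"

Answer: "mthd"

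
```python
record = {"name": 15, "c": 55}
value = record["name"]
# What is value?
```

Trace:
`record = {"name": 15, "c": 55}` → record = {'name': 15, 'c': 55}
`value = record["name"]` → value = 15
So value = 15

Answer: 15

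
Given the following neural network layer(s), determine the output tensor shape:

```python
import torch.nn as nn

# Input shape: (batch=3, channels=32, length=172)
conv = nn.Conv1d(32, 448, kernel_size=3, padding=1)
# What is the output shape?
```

Input: (3, 32, 172) -> Output: (3, 448, 172)

Answer: (3, 448, 172)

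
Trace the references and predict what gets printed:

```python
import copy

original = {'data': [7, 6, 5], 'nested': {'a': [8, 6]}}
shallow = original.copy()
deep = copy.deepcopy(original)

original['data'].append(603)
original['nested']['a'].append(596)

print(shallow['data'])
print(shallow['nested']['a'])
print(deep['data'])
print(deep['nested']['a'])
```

Key concept: comparing shallow vs deep copy.
Step by step:
`original = {'data': [7, 6, 5], 'nested': {'a': [8, 6]}}` → original = {'data': [7, 6, 5], 'nested': {'a': [8, 6]}}
`shallow = original.copy()` → shallow = {'data': [7, 6, 5], 'nested': {'a': [8, 6]}}
`deep = copy.deepcopy(original)` → deep = {'data': [7, 6, 5], 'nested': {'a': [8, 6]}}
`original['data'].append(603)` → original = {'data': [7, 6, 5, 603], 'nested': {'a': [8, 6]}}; shallow = {'data': [7, 6, 5, 603], 'nested': {'a': [8, 6]}}
`original['nested']['a'].append(596)` → original = {'data': [7, 6, 5, 603], 'nested': {'a': [8, 6, 596]}}; shallow = {'data': [7, 6, 5, 603], 'nested': {'a': [8, 6, 596]}}
`print(shallow['data'])` → prints [7, 6, 5, 603]
`print(shallow['nested']['a'])` → prints [8, 6, 596]
`print(deep['data'])` → prints [7, 6, 5]
`print(deep['nested']['a'])` → prints [8, 6]

Answer:
[7, 6, 5, 603]
[8, 6, 596]
[7, 6, 5]
[8, 6]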